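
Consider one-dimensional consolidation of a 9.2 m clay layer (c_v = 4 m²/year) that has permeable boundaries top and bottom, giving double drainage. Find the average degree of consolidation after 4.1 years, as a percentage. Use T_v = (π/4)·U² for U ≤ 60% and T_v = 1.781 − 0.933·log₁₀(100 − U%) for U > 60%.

Drainage path length: H_d = H/2 = 4.6 m (double drainage).
T_v = c_v·t/H_d² = 4×4.1/4.6² = 0.77505.
T_v = 0.77505 corresponds to the U > 60% branch:
U = 1 − 10^((1.781 − T_v)/0.933)/100 = 0.8803

U ≈ 88 %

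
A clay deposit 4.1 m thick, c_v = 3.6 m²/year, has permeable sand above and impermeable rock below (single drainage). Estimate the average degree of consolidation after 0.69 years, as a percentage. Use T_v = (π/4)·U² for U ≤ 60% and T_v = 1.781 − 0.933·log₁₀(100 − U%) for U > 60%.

Drainage path length: H_d = H = 4.1 m (single drainage).
T_v = c_v·t/H_d² = 3.6×0.69/4.1² = 0.14777.
T_v = 0.14777 corresponds to the U ≤ 60% branch:
U = √(4T_v/π) = 0.4338

U ≈ 43.4 %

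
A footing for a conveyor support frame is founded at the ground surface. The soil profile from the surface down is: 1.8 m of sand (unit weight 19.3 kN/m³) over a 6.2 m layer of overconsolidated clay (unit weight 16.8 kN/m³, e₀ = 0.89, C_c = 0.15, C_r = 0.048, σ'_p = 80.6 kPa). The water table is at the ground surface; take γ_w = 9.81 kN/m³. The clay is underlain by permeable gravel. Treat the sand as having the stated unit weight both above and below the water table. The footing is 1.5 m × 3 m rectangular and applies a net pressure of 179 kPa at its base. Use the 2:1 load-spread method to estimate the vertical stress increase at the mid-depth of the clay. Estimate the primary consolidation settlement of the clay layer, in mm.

Mid-depth of clay below the ground surface: z = 1.8 + 6.2/2 = 4.9 m.
Total vertical stress at mid-clay: σ_v = 19.3×1.8 + 16.8×3.1 = 86.82 kPa.
Pore pressure: u = 9.81×(4.9 − 0) = 48.069 kPa.
Initial effective stress: σ'_0 = σ_v − u = 86.82 − 48.069 = 38.751 kPa.
Stress increase at mid-clay by the 2:1 spreading method:
Δσ = qBL/((B+z)(L+z)) = 179×1.5×3/((1.5+4.9)(3+4.9)) = 15.932 kPa
Final effective stress: σ'_f = 38.751 + 15.932 = 54.683 kPa.
σ'_f = 54.683 ≤ σ'_p = 80.6 kPa, so the clay remains overconsolidated and only the recompression index applies:
S_c = C_r·H/(1+e₀)·log₁₀(σ'_f/σ'_0) = 0.048×6.2/1.89×log₁₀(54.683/38.751)
    = 0.15746 × 0.14957 = 0.02355 m

S_c ≈ 23.6 mm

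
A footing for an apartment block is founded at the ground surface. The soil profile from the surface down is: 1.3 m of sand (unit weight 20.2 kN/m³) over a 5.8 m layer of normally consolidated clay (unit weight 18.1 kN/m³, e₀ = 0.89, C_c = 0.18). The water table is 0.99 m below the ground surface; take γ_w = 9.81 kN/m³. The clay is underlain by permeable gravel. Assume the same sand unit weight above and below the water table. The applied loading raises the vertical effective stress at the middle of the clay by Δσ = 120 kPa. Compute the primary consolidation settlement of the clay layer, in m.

Mid-depth of clay below the ground surface: z = 1.3 + 5.8/2 = 4.2 m.
Total vertical stress at mid-clay: σ_v = 20.2×1.3 + 18.1×2.9 = 78.75 kPa.
Pore pressure: u = 9.81×(4.2 − 0.99) = 31.49 kPa.
Initial effective stress: σ'_0 = σ_v − u = 78.75 − 31.49 = 47.26 kPa.
Final effective stress: σ'_f = σ'_0 + Δσ = 47.26 + 120 = 167.26 kPa.
Normally consolidated clay, so the full stress increment lies on the virgin compression line:
S_c = C_c·H/(1+e₀)·log₁₀(σ'_f/σ'_0) = 0.18×5.8/(1+0.89)×log₁₀(167.26/47.26)
    = 0.55238 × 0.5489 = 0.3032 m

S_c ≈ 0.303 m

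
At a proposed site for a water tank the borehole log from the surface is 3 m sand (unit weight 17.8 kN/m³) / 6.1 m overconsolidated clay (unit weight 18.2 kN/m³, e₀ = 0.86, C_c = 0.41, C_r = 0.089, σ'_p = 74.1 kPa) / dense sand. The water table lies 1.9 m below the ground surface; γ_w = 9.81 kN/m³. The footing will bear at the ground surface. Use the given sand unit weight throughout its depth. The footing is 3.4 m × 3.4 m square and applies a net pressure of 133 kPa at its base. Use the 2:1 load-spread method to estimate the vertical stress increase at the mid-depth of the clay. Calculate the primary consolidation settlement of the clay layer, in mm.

Mid-depth of clay below the ground surface: z = 3 + 6.1/2 = 6.05 m.
Total vertical stress at mid-clay: σ_v = 17.8×3 + 18.2×3.05 = 108.91 kPa.
Pore pressure: u = 9.81×(6.05 − 1.9) = 40.712 kPa.
Initial effective stress: σ'_0 = σ_v − u = 108.91 − 40.712 = 68.198 kPa.
Stress increase at mid-clay by the 2:1 spreading method:
Δσ = qBL/((B+z)(L+z)) = 133×3.4×3.4/((3.4+6.05)(3.4+6.05)) = 17.217 kPa
Final effective stress: σ'_f = 68.198 + 17.217 = 85.415 kPa.
σ'_f = 85.415 > σ'_p = 74.1 kPa, so the stress path crosses the preconsolidation pressure — recompression up to σ'_p, then virgin compression beyond:
S_c = H/(1+e₀)·[C_r·log₁₀(σ'_p/σ'_0) + C_c·log₁₀(σ'_f/σ'_p)]
    = 6.1/1.86 × [0.089×log₁₀(74.1/68.198) + 0.41×log₁₀(85.415/74.1)]
    = 3.2796 × [0.0032081 + 0.025304] = 0.09351 m

S_c ≈ 93.5 mm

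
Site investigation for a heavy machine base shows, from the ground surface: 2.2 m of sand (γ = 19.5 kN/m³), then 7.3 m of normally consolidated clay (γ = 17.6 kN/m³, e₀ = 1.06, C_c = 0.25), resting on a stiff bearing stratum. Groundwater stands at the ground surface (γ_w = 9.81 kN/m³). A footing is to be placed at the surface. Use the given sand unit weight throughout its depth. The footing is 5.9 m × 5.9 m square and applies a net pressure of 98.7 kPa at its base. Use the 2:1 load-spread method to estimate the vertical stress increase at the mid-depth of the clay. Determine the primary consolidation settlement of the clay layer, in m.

S_c ≈ 0.156 m

Mid-depth of clay below the ground surface: z = 2.2 + 7.3/2 = 5.85 m.
Total vertical stress at mid-clay: σ_v = 19.5×2.2 + 17.6×3.65 = 107.14 kPa.
Pore pressure: u = 9.81×(5.85 − 0) = 57.389 kPa.
Initial effective stress: σ'_0 = σ_v − u = 107.14 − 57.389 = 49.751 kPa.
Stress increase at mid-clay by the 2:1 spreading method:
Δσ = qBL/((B+z)(L+z)) = 98.7×5.9×5.9/((5.9+5.85)(5.9+5.85)) = 24.885 kPa
Final effective stress: σ'_f = σ'_0 + Δσ = 49.751 + 24.885 = 74.636 kPa.
Normally consolidated clay, so the full stress increment lies on the virgin compression line:
S_c = C_c·H/(1+e₀)·log₁₀(σ'_f/σ'_0) = 0.25×7.3/(1+1.06)×log₁₀(74.636/49.751)
    = 0.88592 × 0.17615 = 0.1561 m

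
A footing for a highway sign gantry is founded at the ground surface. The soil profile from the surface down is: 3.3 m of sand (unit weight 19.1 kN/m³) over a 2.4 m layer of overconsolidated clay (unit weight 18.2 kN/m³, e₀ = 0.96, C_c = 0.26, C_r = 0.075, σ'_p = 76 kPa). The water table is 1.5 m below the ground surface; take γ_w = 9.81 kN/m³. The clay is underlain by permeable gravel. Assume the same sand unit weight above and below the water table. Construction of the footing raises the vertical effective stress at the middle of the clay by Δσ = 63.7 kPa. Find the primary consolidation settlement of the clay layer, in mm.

Mid-depth of clay below the ground surface: z = 3.3 + 2.4/2 = 4.5 m.
Total vertical stress at mid-clay: σ_v = 19.1×3.3 + 18.2×1.2 = 84.87 kPa.
Pore pressure: u = 9.81×(4.5 − 1.5) = 29.43 kPa.
Initial effective stress: σ'_0 = σ_v − u = 84.87 − 29.43 = 55.44 kPa.
Final effective stress: σ'_f = 55.44 + 63.7 = 119.14 kPa.
σ'_f = 119.14 > σ'_p = 76 kPa, so the stress path crosses the preconsolidation pressure — recompression up to σ'_p, then virgin compression beyond:
S_c = H/(1+e₀)·[C_r·log₁₀(σ'_p/σ'_0) + C_c·log₁₀(σ'_f/σ'_p)]
    = 2.4/1.96 × [0.075×log₁₀(76/55.44) + 0.26×log₁₀(119.14/76)]
    = 1.2245 × [0.010274 + 0.050763] = 0.07474 m

S_c ≈ 74.7 mm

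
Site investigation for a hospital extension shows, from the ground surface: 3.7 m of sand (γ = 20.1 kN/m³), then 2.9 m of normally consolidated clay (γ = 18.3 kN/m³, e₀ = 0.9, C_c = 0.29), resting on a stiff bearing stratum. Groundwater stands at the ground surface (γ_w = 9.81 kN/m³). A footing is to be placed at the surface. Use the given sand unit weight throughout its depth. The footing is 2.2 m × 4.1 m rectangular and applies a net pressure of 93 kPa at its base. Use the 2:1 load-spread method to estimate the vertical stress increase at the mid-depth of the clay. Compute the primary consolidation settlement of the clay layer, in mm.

S_c ≈ 42.1 mm

Mid-depth of clay below the ground surface: z = 3.7 + 2.9/2 = 5.15 m.
Total vertical stress at mid-clay: σ_v = 20.1×3.7 + 18.3×1.45 = 100.91 kPa.
Pore pressure: u = 9.81×(5.15 − 0) = 50.522 kPa.
Initial effective stress: σ'_0 = σ_v − u = 100.91 − 50.522 = 50.388 kPa.
Stress increase at mid-clay by the 2:1 spreading method:
Δσ = qBL/((B+z)(L+z)) = 93×2.2×4.1/((2.2+5.15)(4.1+5.15)) = 12.338 kPa
Final effective stress: σ'_f = σ'_0 + Δσ = 50.388 + 12.338 = 62.726 kPa.
Normally consolidated clay, so the full stress increment lies on the virgin compression line:
S_c = C_c·H/(1+e₀)·log₁₀(σ'_f/σ'_0) = 0.29×2.9/(1+0.9)×log₁₀(62.726/50.388)
    = 0.44263 × 0.09512 = 0.0421 m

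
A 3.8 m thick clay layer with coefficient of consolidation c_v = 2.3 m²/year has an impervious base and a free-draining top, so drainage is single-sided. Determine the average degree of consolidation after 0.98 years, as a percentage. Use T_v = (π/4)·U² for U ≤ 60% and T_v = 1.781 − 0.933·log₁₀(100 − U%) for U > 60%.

U ≈ 44.6 %

Drainage path length: H_d = H = 3.8 m (single drainage).
T_v = c_v·t/H_d² = 2.3×0.98/3.8² = 0.15609.
T_v = 0.15609 corresponds to the U ≤ 60% branch:
U = √(4T_v/π) = 0.4458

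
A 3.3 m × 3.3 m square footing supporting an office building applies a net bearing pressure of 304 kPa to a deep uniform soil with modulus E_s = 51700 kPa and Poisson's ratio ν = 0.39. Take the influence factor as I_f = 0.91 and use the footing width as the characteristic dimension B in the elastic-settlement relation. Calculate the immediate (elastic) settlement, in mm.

S_e ≈ 15 mm

Immediate (elastic) settlement: S_e = q·B·(1−ν²)/E_s · I_f.
S_e = 304 × 3.3 × (1 − 0.39²) / 51700 × 0.91
    = 304 × 3.3 × 0.8479 / 51700 × 0.91
    = 0.01497 m = 14.97 mm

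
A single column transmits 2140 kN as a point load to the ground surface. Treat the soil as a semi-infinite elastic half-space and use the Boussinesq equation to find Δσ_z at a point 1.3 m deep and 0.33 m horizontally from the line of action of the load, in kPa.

Boussinesq vertical stress below a point load on an elastic half-space:
Δσ_z = 3P/(2πz²) · [1 + (r/z)²]^(−5/2)
r/z = 0.33/1.3 = 0.25385; [1+(r/z)²]^(−5/2) = 0.85546.
Δσ_z = 3×2140/(2π×1.3²) × 0.85546 = 604.6 × 0.85546 = 517.2 kPa

Δσ_z ≈ 517 kPa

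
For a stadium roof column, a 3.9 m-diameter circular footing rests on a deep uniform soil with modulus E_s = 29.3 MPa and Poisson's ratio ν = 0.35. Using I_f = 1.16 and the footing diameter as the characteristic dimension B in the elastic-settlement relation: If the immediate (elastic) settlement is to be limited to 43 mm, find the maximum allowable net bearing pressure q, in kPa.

q ≈ 317 kPa

E_s = 29.3 MPa = 29300 kPa.
S_e = q·B·(1−ν²)/E_s · I_f  ⇒  q = S_e·E_s / (B·(1−ν²)·I_f).
q = 0.043 × 29300 / (3.9 × 0.8775 × 1.16) = 317.4 kPa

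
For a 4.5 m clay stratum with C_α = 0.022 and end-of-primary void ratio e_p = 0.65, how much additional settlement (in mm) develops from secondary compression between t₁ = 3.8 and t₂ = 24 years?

S_s ≈ 48 mm

Secondary compression: S_s = C_α·H/(1+e_p)·log₁₀(t₂/t₁)
S_s = 0.022×4.5/(1+0.65)×log₁₀(24/3.8)
    = 0.06 × 0.8004 = 0.04803 m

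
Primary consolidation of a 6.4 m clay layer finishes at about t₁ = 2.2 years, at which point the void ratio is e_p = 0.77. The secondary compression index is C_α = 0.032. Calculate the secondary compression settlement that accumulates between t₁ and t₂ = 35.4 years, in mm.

S_s ≈ 140 mm

Secondary compression: S_s = C_α·H/(1+e_p)·log₁₀(t₂/t₁)
S_s = 0.032×6.4/(1+0.77)×log₁₀(35.4/2.2)
    = 0.1157 × 1.207 = 0.1396 m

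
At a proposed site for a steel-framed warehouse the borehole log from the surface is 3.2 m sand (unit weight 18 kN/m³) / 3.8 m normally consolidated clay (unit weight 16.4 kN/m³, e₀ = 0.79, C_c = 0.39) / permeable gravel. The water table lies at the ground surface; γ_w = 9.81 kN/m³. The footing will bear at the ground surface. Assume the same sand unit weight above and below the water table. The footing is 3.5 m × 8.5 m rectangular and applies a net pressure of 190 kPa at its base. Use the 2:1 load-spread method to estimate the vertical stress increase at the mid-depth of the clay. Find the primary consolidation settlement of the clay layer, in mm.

S_c ≈ 291 mm

Mid-depth of clay below the ground surface: z = 3.2 + 3.8/2 = 5.1 m.
Total vertical stress at mid-clay: σ_v = 18×3.2 + 16.4×1.9 = 88.76 kPa.
Pore pressure: u = 9.81×(5.1 − 0) = 50.031 kPa.
Initial effective stress: σ'_0 = σ_v − u = 88.76 − 50.031 = 38.729 kPa.
Stress increase at mid-clay by the 2:1 spreading method:
Δσ = qBL/((B+z)(L+z)) = 190×3.5×8.5/((3.5+5.1)(8.5+5.1)) = 48.328 kPa
Final effective stress: σ'_f = σ'_0 + Δσ = 38.729 + 48.328 = 87.057 kPa.
Normally consolidated clay, so the full stress increment lies on the virgin compression line:
S_c = C_c·H/(1+e₀)·log₁₀(σ'_f/σ'_0) = 0.39×3.8/(1+0.79)×log₁₀(87.057/38.729)
    = 0.82793 × 0.35177 = 0.2912 m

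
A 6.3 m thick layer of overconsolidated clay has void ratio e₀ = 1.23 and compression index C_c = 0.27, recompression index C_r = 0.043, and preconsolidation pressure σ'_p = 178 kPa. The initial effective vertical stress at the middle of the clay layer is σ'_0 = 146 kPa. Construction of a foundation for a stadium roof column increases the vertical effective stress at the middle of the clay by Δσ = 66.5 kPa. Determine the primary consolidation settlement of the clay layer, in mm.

Final effective stress: σ'_f = 146 + 66.5 = 212.5 kPa.
σ'_f = 212.5 > σ'_p = 178 kPa, so the stress path crosses the preconsolidation pressure — recompression up to σ'_p, then virgin compression beyond:
S_c = H/(1+e₀)·[C_r·log₁₀(σ'_p/σ'_0) + C_c·log₁₀(σ'_f/σ'_p)]
    = 6.3/2.23 × [0.043×log₁₀(178/146) + 0.27×log₁₀(212.5/178)]
    = 2.8251 × [0.0037009 + 0.020774] = 0.06914 m

S_c ≈ 69.1 mm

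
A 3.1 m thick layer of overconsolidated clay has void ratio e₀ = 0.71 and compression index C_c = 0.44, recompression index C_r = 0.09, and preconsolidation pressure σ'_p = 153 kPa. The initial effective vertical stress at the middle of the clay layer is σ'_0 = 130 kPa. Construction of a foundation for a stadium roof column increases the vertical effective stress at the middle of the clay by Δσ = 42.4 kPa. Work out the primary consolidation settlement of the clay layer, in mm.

S_c ≈ 52.9 mm

Final effective stress: σ'_f = 130 + 42.4 = 172.4 kPa.
σ'_f = 172.4 > σ'_p = 153 kPa, so the stress path crosses the preconsolidation pressure — recompression up to σ'_p, then virgin compression beyond:
S_c = H/(1+e₀)·[C_r·log₁₀(σ'_p/σ'_0) + C_c·log₁₀(σ'_f/σ'_p)]
    = 3.1/1.71 × [0.09×log₁₀(153/130) + 0.44×log₁₀(172.4/153)]
    = 1.8129 × [0.0063673 + 0.022812] = 0.0529 m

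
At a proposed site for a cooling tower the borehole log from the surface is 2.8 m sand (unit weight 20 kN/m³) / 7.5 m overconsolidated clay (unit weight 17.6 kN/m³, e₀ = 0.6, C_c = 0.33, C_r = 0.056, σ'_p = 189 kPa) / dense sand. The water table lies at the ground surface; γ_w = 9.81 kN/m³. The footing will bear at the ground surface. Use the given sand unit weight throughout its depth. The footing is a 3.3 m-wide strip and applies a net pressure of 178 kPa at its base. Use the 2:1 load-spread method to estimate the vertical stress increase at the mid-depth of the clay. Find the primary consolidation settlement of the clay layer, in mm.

Mid-depth of clay below the ground surface: z = 2.8 + 7.5/2 = 6.55 m.
Total vertical stress at mid-clay: σ_v = 20×2.8 + 17.6×3.75 = 122 kPa.
Pore pressure: u = 9.81×(6.55 − 0) = 64.255 kPa.
Initial effective stress: σ'_0 = σ_v − u = 122 − 64.255 = 57.745 kPa.
Stress increase at mid-clay by the 2:1 spreading method:
Δσ = qB/(B+z) = 178×3.3/(3.3+6.55) = 59.635 kPa
Final effective stress: σ'_f = 57.745 + 59.635 = 117.38 kPa.
σ'_f = 117.38 ≤ σ'_p = 189 kPa, so the clay remains overconsolidated and only the recompression index applies:
S_c = C_r·H/(1+e₀)·log₁₀(σ'_f/σ'_0) = 0.056×7.5/1.6×log₁₀(117.38/57.745)
    = 0.2625 × 0.30808 = 0.08087 m

S_c ≈ 80.9 mm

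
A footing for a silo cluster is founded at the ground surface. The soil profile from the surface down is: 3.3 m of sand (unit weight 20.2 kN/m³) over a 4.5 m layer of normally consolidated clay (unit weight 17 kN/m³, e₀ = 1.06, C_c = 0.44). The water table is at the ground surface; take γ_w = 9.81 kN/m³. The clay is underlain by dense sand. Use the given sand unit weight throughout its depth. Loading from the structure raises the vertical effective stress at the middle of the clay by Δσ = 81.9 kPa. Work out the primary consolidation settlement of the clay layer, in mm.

Mid-depth of clay below the ground surface: z = 3.3 + 4.5/2 = 5.55 m.
Total vertical stress at mid-clay: σ_v = 20.2×3.3 + 17×2.25 = 104.91 kPa.
Pore pressure: u = 9.81×(5.55 − 0) = 54.446 kPa.
Initial effective stress: σ'_0 = σ_v − u = 104.91 − 54.446 = 50.464 kPa.
Final effective stress: σ'_f = σ'_0 + Δσ = 50.464 + 81.9 = 132.36 kPa.
Normally consolidated clay, so the full stress increment lies on the virgin compression line:
S_c = C_c·H/(1+e₀)·log₁₀(σ'_f/σ'_0) = 0.44×4.5/(1+1.06)×log₁₀(132.36/50.464)
    = 0.96117 × 0.41878 = 0.4025 m

S_c ≈ 403 mm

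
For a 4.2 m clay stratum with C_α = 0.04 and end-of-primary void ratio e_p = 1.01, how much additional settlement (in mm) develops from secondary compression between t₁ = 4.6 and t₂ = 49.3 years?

S_s ≈ 86.1 mm

Secondary compression: S_s = C_α·H/(1+e_p)·log₁₀(t₂/t₁)
S_s = 0.04×4.2/(1+1.01)×log₁₀(49.3/4.6)
    = 0.08358 × 1.03 = 0.0861 m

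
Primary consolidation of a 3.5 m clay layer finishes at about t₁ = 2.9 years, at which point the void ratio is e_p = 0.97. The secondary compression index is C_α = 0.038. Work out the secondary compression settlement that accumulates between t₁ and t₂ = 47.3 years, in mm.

S_s ≈ 81.9 mm

Secondary compression: S_s = C_α·H/(1+e_p)·log₁₀(t₂/t₁)
S_s = 0.038×3.5/(1+0.97)×log₁₀(47.3/2.9)
    = 0.06751 × 1.212 = 0.08186 m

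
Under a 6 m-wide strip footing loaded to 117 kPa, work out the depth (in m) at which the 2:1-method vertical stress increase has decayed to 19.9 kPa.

2:1 spreading — at depth z the loaded area has grown by z in each plan dimension:
qB/(B+z) = Δσ_z ⇒ z = qB/Δσ_z − B = 117×6/19.9 − 6 = 29.28 m

z ≈ 29.3 m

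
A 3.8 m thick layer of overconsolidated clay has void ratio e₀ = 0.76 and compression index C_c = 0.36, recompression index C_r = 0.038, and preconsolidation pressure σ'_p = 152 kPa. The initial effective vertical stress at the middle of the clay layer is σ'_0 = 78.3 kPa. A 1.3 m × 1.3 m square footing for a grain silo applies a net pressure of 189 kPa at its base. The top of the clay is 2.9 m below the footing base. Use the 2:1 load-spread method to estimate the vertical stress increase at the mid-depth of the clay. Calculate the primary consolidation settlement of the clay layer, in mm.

Mid-depth of clay below the footing base: z = 2.9 + 3.8/2 = 4.8 m.
Stress increase at mid-clay by the 2:1 spreading method:
Δσ = qBL/((B+z)(L+z)) = 189×1.3×1.3/((1.3+4.8)(1.3+4.8)) = 8.584 kPa
Final effective stress: σ'_f = 78.3 + 8.584 = 86.884 kPa.
σ'_f = 86.884 ≤ σ'_p = 152 kPa, so the clay remains overconsolidated and only the recompression index applies:
S_c = C_r·H/(1+e₀)·log₁₀(σ'_f/σ'_0) = 0.038×3.8/1.76×log₁₀(86.884/78.3)
    = 0.082046 × 0.045178 = 0.003707 m

S_c ≈ 3.71 mm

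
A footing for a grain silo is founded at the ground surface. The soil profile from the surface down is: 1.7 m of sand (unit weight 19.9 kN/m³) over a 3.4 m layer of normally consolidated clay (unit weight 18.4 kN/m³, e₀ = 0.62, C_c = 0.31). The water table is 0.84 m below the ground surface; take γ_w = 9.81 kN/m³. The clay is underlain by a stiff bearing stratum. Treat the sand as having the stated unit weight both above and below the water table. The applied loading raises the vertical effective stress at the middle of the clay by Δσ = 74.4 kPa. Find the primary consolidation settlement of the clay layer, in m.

S_c ≈ 0.297 m

Mid-depth of clay below the ground surface: z = 1.7 + 3.4/2 = 3.4 m.
Total vertical stress at mid-clay: σ_v = 19.9×1.7 + 18.4×1.7 = 65.11 kPa.
Pore pressure: u = 9.81×(3.4 − 0.84) = 25.114 kPa.
Initial effective stress: σ'_0 = σ_v − u = 65.11 − 25.114 = 39.996 kPa.
Final effective stress: σ'_f = σ'_0 + Δσ = 39.996 + 74.4 = 114.4 kPa.
Normally consolidated clay, so the full stress increment lies on the virgin compression line:
S_c = C_c·H/(1+e₀)·log₁₀(σ'_f/σ'_0) = 0.31×3.4/(1+0.62)×log₁₀(114.4/39.996)
    = 0.65062 × 0.45641 = 0.2969 m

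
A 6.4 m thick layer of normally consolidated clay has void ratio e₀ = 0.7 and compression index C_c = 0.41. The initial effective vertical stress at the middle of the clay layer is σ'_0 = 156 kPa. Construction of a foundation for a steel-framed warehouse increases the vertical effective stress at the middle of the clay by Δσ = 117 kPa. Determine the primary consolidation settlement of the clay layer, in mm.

Final effective stress: σ'_f = σ'_0 + Δσ = 156 + 117 = 273 kPa.
Normally consolidated clay, so the full stress increment lies on the virgin compression line:
S_c = C_c·H/(1+e₀)·log₁₀(σ'_f/σ'_0) = 0.41×6.4/(1+0.7)×log₁₀(273/156)
    = 1.5435 × 0.24304 = 0.3751 m

S_c ≈ 375 mm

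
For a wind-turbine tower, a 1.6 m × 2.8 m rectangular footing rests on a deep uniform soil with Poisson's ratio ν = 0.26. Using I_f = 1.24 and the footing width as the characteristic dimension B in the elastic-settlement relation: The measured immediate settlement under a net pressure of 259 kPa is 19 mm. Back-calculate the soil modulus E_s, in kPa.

S_e = q·B·(1−ν²)/E_s · I_f  ⇒  E_s = q·B·(1−ν²)·I_f / S_e.
E_s = 259 × 1.6 × 0.9324 × 1.24 / 0.019 = 25220 kPa

E_s ≈ 25200 kPa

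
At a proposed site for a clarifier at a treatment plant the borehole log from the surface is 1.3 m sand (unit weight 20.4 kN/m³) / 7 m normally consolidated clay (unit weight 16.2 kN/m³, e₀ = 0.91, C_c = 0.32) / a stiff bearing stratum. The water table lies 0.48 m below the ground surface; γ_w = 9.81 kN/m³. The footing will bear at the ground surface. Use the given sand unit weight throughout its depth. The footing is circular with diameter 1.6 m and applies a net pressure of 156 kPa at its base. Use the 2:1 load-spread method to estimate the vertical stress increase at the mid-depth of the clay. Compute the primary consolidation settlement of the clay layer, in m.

S_c ≈ 0.109 m

Mid-depth of clay below the ground surface: z = 1.3 + 7/2 = 4.8 m.
Total vertical stress at mid-clay: σ_v = 20.4×1.3 + 16.2×3.5 = 83.22 kPa.
Pore pressure: u = 9.81×(4.8 − 0.48) = 42.379 kPa.
Initial effective stress: σ'_0 = σ_v − u = 83.22 − 42.379 = 40.841 kPa.
Stress increase at mid-clay by the 2:1 spreading method:
Δσ ≈ qD²/(D+z)² = 156×1.6²/(1.6+4.8)² = 9.75 kPa
Final effective stress: σ'_f = σ'_0 + Δσ = 40.841 + 9.75 = 50.591 kPa.
Normally consolidated clay, so the full stress increment lies on the virgin compression line:
S_c = C_c·H/(1+e₀)·log₁₀(σ'_f/σ'_0) = 0.32×7/(1+0.91)×log₁₀(50.591/40.841)
    = 1.1728 × 0.092977 = 0.109 m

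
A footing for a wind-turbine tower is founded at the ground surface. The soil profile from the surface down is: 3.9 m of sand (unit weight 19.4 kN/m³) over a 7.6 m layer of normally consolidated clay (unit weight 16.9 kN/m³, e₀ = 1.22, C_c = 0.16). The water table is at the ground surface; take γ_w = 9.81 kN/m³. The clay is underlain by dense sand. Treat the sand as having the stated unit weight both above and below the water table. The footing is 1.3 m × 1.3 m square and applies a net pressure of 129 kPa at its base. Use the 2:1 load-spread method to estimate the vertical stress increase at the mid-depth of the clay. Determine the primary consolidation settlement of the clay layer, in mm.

Mid-depth of clay below the ground surface: z = 3.9 + 7.6/2 = 7.7 m.
Total vertical stress at mid-clay: σ_v = 19.4×3.9 + 16.9×3.8 = 139.88 kPa.
Pore pressure: u = 9.81×(7.7 − 0) = 75.537 kPa.
Initial effective stress: σ'_0 = σ_v − u = 139.88 − 75.537 = 64.343 kPa.
Stress increase at mid-clay by the 2:1 spreading method:
Δσ = qBL/((B+z)(L+z)) = 129×1.3×1.3/((1.3+7.7)(1.3+7.7)) = 2.6915 kPa
Final effective stress: σ'_f = σ'_0 + Δσ = 64.343 + 2.6915 = 67.035 kPa.
Normally consolidated clay, so the full stress increment lies on the virgin compression line:
S_c = C_c·H/(1+e₀)·log₁₀(σ'_f/σ'_0) = 0.16×7.6/(1+1.22)×log₁₀(67.035/64.343)
    = 0.54775 × 0.0178 = 0.00975 m

S_c ≈ 9.75 mm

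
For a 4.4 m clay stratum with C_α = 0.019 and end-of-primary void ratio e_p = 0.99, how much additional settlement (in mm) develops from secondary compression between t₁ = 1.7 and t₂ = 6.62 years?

S_s ≈ 24.8 mm

Secondary compression: S_s = C_α·H/(1+e_p)·log₁₀(t₂/t₁)
S_s = 0.019×4.4/(1+0.99)×log₁₀(6.62/1.7)
    = 0.04201 × 0.5904 = 0.0248 m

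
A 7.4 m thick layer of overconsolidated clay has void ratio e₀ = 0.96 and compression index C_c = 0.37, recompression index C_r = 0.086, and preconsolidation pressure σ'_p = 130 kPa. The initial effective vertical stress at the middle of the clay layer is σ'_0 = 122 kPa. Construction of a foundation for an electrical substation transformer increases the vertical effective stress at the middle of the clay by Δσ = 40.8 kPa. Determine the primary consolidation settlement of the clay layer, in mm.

Final effective stress: σ'_f = 122 + 40.8 = 162.8 kPa.
σ'_f = 162.8 > σ'_p = 130 kPa, so the stress path crosses the preconsolidation pressure — recompression up to σ'_p, then virgin compression beyond:
S_c = H/(1+e₀)·[C_r·log₁₀(σ'_p/σ'_0) + C_c·log₁₀(σ'_f/σ'_p)]
    = 7.4/1.96 × [0.086×log₁₀(130/122) + 0.37×log₁₀(162.8/130)]
    = 3.7755 × [0.0023722 + 0.036153] = 0.1455 m

S_c ≈ 145 mm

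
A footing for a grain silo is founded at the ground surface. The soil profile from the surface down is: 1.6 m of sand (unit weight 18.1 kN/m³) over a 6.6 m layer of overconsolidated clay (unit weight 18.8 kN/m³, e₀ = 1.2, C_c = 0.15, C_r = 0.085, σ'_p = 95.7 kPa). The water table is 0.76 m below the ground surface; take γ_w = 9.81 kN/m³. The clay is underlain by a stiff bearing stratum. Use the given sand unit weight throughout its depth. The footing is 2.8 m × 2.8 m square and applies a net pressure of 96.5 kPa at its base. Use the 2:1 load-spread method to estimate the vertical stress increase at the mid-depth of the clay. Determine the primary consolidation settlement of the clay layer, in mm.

S_c ≈ 25 mm

Mid-depth of clay below the ground surface: z = 1.6 + 6.6/2 = 4.9 m.
Total vertical stress at mid-clay: σ_v = 18.1×1.6 + 18.8×3.3 = 91 kPa.
Pore pressure: u = 9.81×(4.9 − 0.76) = 40.613 kPa.
Initial effective stress: σ'_0 = σ_v − u = 91 − 40.613 = 50.387 kPa.
Stress increase at mid-clay by the 2:1 spreading method:
Δσ = qBL/((B+z)(L+z)) = 96.5×2.8×2.8/((2.8+4.9)(2.8+4.9)) = 12.76 kPa
Final effective stress: σ'_f = 50.387 + 12.76 = 63.147 kPa.
σ'_f = 63.147 ≤ σ'_p = 95.7 kPa, so the clay remains overconsolidated and only the recompression index applies:
S_c = C_r·H/(1+e₀)·log₁₀(σ'_f/σ'_0) = 0.085×6.6/2.2×log₁₀(63.147/50.387)
    = 0.255 × 0.098034 = 0.025 m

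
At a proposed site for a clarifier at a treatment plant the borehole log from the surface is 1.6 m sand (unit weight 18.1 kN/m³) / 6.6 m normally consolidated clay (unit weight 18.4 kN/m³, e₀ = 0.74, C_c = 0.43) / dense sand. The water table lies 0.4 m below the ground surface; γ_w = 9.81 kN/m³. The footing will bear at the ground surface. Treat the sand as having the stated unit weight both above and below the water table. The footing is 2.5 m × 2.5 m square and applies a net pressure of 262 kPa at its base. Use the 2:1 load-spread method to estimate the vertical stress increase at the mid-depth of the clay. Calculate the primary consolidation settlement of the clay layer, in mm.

S_c ≈ 358 mm

Mid-depth of clay below the ground surface: z = 1.6 + 6.6/2 = 4.9 m.
Total vertical stress at mid-clay: σ_v = 18.1×1.6 + 18.4×3.3 = 89.68 kPa.
Pore pressure: u = 9.81×(4.9 − 0.4) = 44.145 kPa.
Initial effective stress: σ'_0 = σ_v − u = 89.68 − 44.145 = 45.535 kPa.
Stress increase at mid-clay by the 2:1 spreading method:
Δσ = qBL/((B+z)(L+z)) = 262×2.5×2.5/((2.5+4.9)(2.5+4.9)) = 29.903 kPa
Final effective stress: σ'_f = σ'_0 + Δσ = 45.535 + 29.903 = 75.438 kPa.
Normally consolidated clay, so the full stress increment lies on the virgin compression line:
S_c = C_c·H/(1+e₀)·log₁₀(σ'_f/σ'_0) = 0.43×6.6/(1+0.74)×log₁₀(75.438/45.535)
    = 1.631 × 0.21924 = 0.3576 m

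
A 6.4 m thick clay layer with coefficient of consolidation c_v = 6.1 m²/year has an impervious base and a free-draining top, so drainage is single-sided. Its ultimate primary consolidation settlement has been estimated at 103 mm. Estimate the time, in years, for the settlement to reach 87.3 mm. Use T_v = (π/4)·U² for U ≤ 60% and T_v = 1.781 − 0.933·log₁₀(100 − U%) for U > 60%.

t ≈ 4.55 years

Drainage path length: H_d = H = 6.4 m (single drainage).
U = S(t)/S_ult = 87.3/103 = 0.8476.
U > 60%: T_v = 1.781 − 0.933·log₁₀(100 − 84.757) = 0.6772.
t = T_v·H_d²/c_v = 0.6772×6.4²/6.1 = 4.547 years.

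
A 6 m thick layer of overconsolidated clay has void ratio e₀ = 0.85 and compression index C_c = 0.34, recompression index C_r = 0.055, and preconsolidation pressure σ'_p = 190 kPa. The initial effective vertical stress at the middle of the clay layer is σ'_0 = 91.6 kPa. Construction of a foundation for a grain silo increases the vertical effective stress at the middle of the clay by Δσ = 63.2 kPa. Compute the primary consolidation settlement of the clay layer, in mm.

Final effective stress: σ'_f = 91.6 + 63.2 = 154.8 kPa.
σ'_f = 154.8 ≤ σ'_p = 190 kPa, so the clay remains overconsolidated and only the recompression index applies:
S_c = C_r·H/(1+e₀)·log₁₀(σ'_f/σ'_0) = 0.055×6/1.85×log₁₀(154.8/91.6)
    = 0.17838 × 0.22788 = 0.04065 m

S_c ≈ 40.6 mm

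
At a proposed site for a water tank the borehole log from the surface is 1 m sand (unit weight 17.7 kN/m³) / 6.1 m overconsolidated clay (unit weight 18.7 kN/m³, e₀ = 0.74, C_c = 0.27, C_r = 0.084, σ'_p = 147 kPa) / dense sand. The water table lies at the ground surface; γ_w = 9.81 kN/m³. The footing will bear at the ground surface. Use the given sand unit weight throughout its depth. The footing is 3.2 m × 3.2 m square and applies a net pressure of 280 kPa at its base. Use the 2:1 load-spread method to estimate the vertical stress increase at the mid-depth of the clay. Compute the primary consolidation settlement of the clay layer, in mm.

Mid-depth of clay below the ground surface: z = 1 + 6.1/2 = 4.05 m.
Total vertical stress at mid-clay: σ_v = 17.7×1 + 18.7×3.05 = 74.735 kPa.
Pore pressure: u = 9.81×(4.05 − 0) = 39.73 kPa.
Initial effective stress: σ'_0 = σ_v − u = 74.735 − 39.73 = 35.005 kPa.
Stress increase at mid-clay by the 2:1 spreading method:
Δσ = qBL/((B+z)(L+z)) = 280×3.2×3.2/((3.2+4.05)(3.2+4.05)) = 54.548 kPa
Final effective stress: σ'_f = 35.005 + 54.548 = 89.553 kPa.
σ'_f = 89.553 ≤ σ'_p = 147 kPa, so the clay remains overconsolidated and only the recompression index applies:
S_c = C_r·H/(1+e₀)·log₁₀(σ'_f/σ'_0) = 0.084×6.1/1.74×log₁₀(89.553/35.005)
    = 0.29448 × 0.40795 = 0.1201 m

S_c ≈ 120 mm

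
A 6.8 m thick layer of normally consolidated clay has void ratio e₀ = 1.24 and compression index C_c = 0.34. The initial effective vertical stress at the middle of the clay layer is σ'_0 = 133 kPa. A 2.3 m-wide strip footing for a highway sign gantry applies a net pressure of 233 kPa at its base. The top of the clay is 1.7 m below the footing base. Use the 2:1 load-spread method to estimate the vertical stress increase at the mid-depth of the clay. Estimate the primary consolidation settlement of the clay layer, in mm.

S_c ≈ 195 mm

Mid-depth of clay below the footing base: z = 1.7 + 6.8/2 = 5.1 m.
Stress increase at mid-clay by the 2:1 spreading method:
Δσ = qB/(B+z) = 233×2.3/(2.3+5.1) = 72.419 kPa
Final effective stress: σ'_f = σ'_0 + Δσ = 133 + 72.419 = 205.42 kPa.
Normally consolidated clay, so the full stress increment lies on the virgin compression line:
S_c = C_c·H/(1+e₀)·log₁₀(σ'_f/σ'_0) = 0.34×6.8/(1+1.24)×log₁₀(205.42/133)
    = 1.0321 × 0.18879 = 0.1949 m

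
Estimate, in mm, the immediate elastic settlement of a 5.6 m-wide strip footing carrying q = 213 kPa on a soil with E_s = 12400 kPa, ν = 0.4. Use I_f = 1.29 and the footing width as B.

Immediate (elastic) settlement: S_e = q·B·(1−ν²)/E_s · I_f.
S_e = 213 × 5.6 × (1 − 0.4²) / 12400 × 1.29
    = 213 × 5.6 × 0.84 / 12400 × 1.29
    = 0.1042 m = 104.2 mm

S_e ≈ 104 mm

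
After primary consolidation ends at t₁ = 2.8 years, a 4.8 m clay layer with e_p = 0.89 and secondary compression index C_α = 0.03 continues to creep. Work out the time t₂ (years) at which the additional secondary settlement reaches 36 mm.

S_s = C_α·H/(1+e_p)·log₁₀(t₂/t₁) ⇒ log₁₀(t₂/t₁) = S_s·(1+e_p)/(C_α·H).
log₁₀(t₂/t₁) = 0.036 × (1+0.89) / (0.03×4.8) = 0.4725
t₂ = t₁ × 10^0.4725 = 2.8 × 2.968 = 8.311 years

t₂ ≈ 8.31 years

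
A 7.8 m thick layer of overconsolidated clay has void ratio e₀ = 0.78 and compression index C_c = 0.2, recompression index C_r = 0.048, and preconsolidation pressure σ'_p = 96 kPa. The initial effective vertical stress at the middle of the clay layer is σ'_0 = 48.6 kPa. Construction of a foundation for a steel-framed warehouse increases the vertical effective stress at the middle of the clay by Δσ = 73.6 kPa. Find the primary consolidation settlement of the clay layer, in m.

Final effective stress: σ'_f = 48.6 + 73.6 = 122.2 kPa.
σ'_f = 122.2 > σ'_p = 96 kPa, so the stress path crosses the preconsolidation pressure — recompression up to σ'_p, then virgin compression beyond:
S_c = H/(1+e₀)·[C_r·log₁₀(σ'_p/σ'_0) + C_c·log₁₀(σ'_f/σ'_p)]
    = 7.8/1.78 × [0.048×log₁₀(96/48.6) + 0.2×log₁₀(122.2/96)]
    = 4.382 × [0.01419 + 0.02096] = 0.154 m

S_c ≈ 0.154 m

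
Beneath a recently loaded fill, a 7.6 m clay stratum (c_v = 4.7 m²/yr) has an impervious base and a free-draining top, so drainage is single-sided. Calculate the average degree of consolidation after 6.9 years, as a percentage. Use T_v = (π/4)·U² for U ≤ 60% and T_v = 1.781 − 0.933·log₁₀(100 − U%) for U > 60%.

U ≈ 79.7 %

Drainage path length: H_d = H = 7.6 m (single drainage).
T_v = c_v·t/H_d² = 4.7×6.9/7.6² = 0.56146.
T_v = 0.56146 corresponds to the U > 60% branch:
U = 1 − 10^((1.781 − T_v)/0.933)/100 = 0.7972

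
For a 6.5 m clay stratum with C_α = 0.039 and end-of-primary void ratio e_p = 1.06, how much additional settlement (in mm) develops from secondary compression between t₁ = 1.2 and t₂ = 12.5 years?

Secondary compression: S_s = C_α·H/(1+e_p)·log₁₀(t₂/t₁)
S_s = 0.039×6.5/(1+1.06)×log₁₀(12.5/1.2)
    = 0.1231 × 1.018 = 0.1252 m

S_s ≈ 125 mm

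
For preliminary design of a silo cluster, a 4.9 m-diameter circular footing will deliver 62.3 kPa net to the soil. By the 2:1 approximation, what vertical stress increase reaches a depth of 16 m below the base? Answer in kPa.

Δσ_z ≈ 3.42 kPa

By the 2:1 method the load spreads at 1 horizontal : 2 vertical, so at depth z the loaded area has grown by z in each plan dimension:
Δσ ≈ qD²/(D+z)² = 62.3×4.9²/(4.9+16)² = 3.4244 kPa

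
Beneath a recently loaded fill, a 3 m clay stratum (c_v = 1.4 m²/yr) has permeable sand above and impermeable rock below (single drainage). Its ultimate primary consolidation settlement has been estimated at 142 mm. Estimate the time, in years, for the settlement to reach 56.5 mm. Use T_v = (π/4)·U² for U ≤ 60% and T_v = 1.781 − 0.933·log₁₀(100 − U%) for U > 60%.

Drainage path length: H_d = H = 3 m (single drainage).
U = S(t)/S_ult = 56.5/142 = 0.3979.
U ≤ 60%: T_v = (π/4)·U² = (π/4)×0.39789² = 0.12434.
t = T_v·H_d²/c_v = 0.12434×3²/1.4 = 0.7993 years.

t ≈ 0.799 years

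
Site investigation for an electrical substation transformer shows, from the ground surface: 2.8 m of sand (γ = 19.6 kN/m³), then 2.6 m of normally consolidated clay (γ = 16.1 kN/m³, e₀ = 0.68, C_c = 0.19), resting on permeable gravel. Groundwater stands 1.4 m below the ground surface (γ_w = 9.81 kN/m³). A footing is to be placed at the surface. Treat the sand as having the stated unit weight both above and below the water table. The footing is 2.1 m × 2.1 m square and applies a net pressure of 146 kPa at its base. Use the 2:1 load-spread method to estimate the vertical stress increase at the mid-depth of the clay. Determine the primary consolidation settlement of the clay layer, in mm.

S_c ≈ 37.3 mm

Mid-depth of clay below the ground surface: z = 2.8 + 2.6/2 = 4.1 m.
Total vertical stress at mid-clay: σ_v = 19.6×2.8 + 16.1×1.3 = 75.81 kPa.
Pore pressure: u = 9.81×(4.1 − 1.4) = 26.487 kPa.
Initial effective stress: σ'_0 = σ_v − u = 75.81 − 26.487 = 49.323 kPa.
Stress increase at mid-clay by the 2:1 spreading method:
Δσ = qBL/((B+z)(L+z)) = 146×2.1×2.1/((2.1+4.1)(2.1+4.1)) = 16.75 kPa
Final effective stress: σ'_f = σ'_0 + Δσ = 49.323 + 16.75 = 66.073 kPa.
Normally consolidated clay, so the full stress increment lies on the virgin compression line:
S_c = C_c·H/(1+e₀)·log₁₀(σ'_f/σ'_0) = 0.19×2.6/(1+0.68)×log₁₀(66.073/49.323)
    = 0.29405 × 0.12697 = 0.03734 m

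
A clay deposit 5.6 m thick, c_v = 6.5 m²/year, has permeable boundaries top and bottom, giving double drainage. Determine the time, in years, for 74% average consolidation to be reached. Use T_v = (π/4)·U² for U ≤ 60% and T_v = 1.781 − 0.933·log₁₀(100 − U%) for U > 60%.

t ≈ 0.556 years

Drainage path length: H_d = H/2 = 2.8 m (double drainage).
U > 60%: T_v = 1.781 − 0.933·log₁₀(100 − 74) = 0.46083.
t = T_v·H_d²/c_v = 0.46083×2.8²/6.5 = 0.5558 years.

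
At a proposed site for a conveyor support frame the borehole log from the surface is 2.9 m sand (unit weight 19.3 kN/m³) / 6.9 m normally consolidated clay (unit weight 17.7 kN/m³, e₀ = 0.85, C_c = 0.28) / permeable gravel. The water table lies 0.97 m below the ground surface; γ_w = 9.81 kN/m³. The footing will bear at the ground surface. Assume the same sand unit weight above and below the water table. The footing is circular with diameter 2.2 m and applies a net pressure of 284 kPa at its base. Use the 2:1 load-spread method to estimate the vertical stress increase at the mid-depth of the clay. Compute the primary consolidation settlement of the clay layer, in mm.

S_c ≈ 116 mm

Mid-depth of clay below the ground surface: z = 2.9 + 6.9/2 = 6.35 m.
Total vertical stress at mid-clay: σ_v = 19.3×2.9 + 17.7×3.45 = 117.03 kPa.
Pore pressure: u = 9.81×(6.35 − 0.97) = 52.778 kPa.
Initial effective stress: σ'_0 = σ_v − u = 117.03 − 52.778 = 64.252 kPa.
Stress increase at mid-clay by the 2:1 spreading method:
Δσ ≈ qD²/(D+z)² = 284×2.2²/(2.2+6.35)² = 18.803 kPa
Final effective stress: σ'_f = σ'_0 + Δσ = 64.252 + 18.803 = 83.055 kPa.
Normally consolidated clay, so the full stress increment lies on the virgin compression line:
S_c = C_c·H/(1+e₀)·log₁₀(σ'_f/σ'_0) = 0.28×6.9/(1+0.85)×log₁₀(83.055/64.252)
    = 1.0443 × 0.11148 = 0.1164 m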